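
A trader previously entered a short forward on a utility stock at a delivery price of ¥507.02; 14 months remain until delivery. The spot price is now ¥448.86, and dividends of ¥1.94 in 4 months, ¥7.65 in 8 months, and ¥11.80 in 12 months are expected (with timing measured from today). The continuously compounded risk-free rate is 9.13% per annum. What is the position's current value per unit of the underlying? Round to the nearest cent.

PV(remaining dividends) I = 1.94·e^(−0.0913·4/12) + 7.65·e^(−0.0913·8/12) + 11.80·e^(−0.0913·12/12) = 19.8505
Current forward F = (S − I)·e^(rT) = (448.86 − 19.8505)·e^(0.0913·14/12) = 429.0095 × 1.112396 = 477.2285
Value (long) = (F − K)·e^(−rT) = (477.2285 − 507.02) × 0.898960 = -26.7814
Short position value = −(long value) = ¥26.78

¥26.78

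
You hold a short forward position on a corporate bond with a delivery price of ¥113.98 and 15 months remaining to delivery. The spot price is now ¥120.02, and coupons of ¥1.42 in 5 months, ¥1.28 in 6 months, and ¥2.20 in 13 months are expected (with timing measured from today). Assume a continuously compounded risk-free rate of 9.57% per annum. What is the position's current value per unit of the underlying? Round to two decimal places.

-¥14.32

PV(remaining coupons) I = 1.42·e^(−0.0957·5/12) + 1.28·e^(−0.0957·6/12) + 2.20·e^(−0.0957·13/12) = 4.5680
Current forward F = (S − I)·e^(rT) = (120.02 − 4.5680)·e^(0.0957·15/12) = 115.4520 × 1.127074 = 130.1229
Value (long) = (F − K)·e^(−rT) = (130.1229 − 113.98) × 0.887253 = 14.3228
Short position value = −(long value) = -¥14.32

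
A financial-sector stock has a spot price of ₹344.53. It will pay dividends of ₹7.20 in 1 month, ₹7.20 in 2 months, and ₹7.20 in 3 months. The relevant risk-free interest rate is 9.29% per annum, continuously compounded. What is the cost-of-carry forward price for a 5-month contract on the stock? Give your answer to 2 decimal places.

PV(dividends) I = 7.20·e^(−0.0929·1/12) + 7.20·e^(−0.0929·2/12) + 7.20·e^(−0.0929·3/12)
I = 7.1445 + 7.0894 + 7.0347 = 21.2686
F = (S − I)·e^(rT) = (344.53 − 21.2686) · e^(0.0929·5/12)
= 323.2614 · e^0.038708 = 323.2614 × 1.039467 = ₹336.02

₹336.02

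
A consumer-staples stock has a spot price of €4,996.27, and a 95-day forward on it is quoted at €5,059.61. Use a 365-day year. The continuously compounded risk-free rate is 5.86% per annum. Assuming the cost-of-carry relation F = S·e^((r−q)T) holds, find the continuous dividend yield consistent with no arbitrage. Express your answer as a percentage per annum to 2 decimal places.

From F = S·e^((r−q)T): (r − q) = ln(F/S)/T
ln(5059.61/4996.27) = ln(1.012677) = 0.012597
(r − q) = 0.012597 / (95/365) = 0.048399
q = r − ln(F/S)/T = 0.0586 − 0.048399 = 0.010201
q = 1.02%

1.02%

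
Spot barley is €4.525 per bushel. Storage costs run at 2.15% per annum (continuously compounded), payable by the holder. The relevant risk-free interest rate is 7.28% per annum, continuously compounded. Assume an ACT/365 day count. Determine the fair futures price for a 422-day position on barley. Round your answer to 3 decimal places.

Net carry = r + u − y = 0.0728 + 0.0215 − 0.0000 = 0.0943
F = S·e^((r+u−y)T) = 4.525 · e^(0.0943 × 422/365) = 4.525 · e^0.109026
= 4.525 × 1.115191 = €5.046 per bushel

€5.046 per bushel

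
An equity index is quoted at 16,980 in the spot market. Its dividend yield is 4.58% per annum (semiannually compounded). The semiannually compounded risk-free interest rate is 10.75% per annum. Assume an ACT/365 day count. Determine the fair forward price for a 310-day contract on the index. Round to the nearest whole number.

F = S · (1+r/2)^(2T) / (1+q/2)^(2T)
= 16980 × 1.093007 / 1.039209 = 16980 × 1.051768
F = 17,859

17,859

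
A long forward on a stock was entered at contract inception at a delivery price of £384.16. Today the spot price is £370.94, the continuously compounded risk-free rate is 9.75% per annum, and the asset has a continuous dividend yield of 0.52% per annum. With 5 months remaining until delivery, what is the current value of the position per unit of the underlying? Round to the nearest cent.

£1.27

Current fair forward for the remaining 5 months: F = S·e^((r − q)·T), (r − q) = 0.0975 − 0.0052 = 0.0923
F = 370.94 · e^(0.0923 × 5/12) = 370.94 × 1.039207 = 385.4834
Value of long forward = (F − K)·e^(−rT) = (385.4834 − 384.16) · e^(−0.0975·5/12)
= 1.3234 × 0.960189 = 1.27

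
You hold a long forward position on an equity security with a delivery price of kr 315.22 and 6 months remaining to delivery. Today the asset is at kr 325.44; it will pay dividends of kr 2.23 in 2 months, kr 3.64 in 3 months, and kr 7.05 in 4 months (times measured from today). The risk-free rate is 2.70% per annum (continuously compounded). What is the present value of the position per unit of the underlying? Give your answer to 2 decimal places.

kr 1.62

PV(remaining dividends) I = 2.23·e^(−0.0270·2/12) + 3.64·e^(−0.0270·3/12) + 7.05·e^(−0.0270·4/12) = 12.8223
Current forward F = (S − I)·e^(rT) = (325.44 − 12.8223)·e^(0.0270·6/12) = 312.6177 × 1.013592 = 316.8668
Value (long) = (F − K)·e^(−rT) = (316.8668 − 315.22) × 0.986591 = 1.6247
Value = kr 1.62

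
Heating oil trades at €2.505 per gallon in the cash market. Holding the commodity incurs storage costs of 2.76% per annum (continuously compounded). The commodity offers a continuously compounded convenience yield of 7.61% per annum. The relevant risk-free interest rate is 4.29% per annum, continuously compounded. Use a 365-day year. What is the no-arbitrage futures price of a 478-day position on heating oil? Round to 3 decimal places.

Net carry = r + u − y = 0.0429 + 0.0276 − 0.0761 = -0.0056
F = S·e^((r+u−y)T) = 2.505 · e^(-0.0056 × 478/365) = 2.505 · e^-0.007334
= 2.505 × 0.992693 = €2.487 per gallon

€2.487 per gallon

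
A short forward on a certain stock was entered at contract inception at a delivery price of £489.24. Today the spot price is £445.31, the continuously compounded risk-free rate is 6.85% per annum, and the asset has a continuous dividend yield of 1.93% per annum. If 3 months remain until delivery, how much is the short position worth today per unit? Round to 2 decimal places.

Current fair forward for the remaining 3 months: F = S·e^((r − q)·T), (r − q) = 0.0685 − 0.0193 = 0.0492
F = 445.31 · e^(0.0492 × 3/12) = 445.31 × 1.012376 = 450.8212
Value of long forward = (F − K)·e^(−rT) = (450.8212 − 489.24) · e^(−0.0685·3/12)
= -38.4188 × 0.983021 = -37.77
Short position value = −(long value) = £37.77

£37.77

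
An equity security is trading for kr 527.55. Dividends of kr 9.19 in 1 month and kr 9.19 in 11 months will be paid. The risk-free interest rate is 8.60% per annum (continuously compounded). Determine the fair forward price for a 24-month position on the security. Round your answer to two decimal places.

PV(dividends) I = 9.19·e^(−0.0860·1/12) + 9.19·e^(−0.0860·11/12)
I = 9.1244 + 8.4933 = 17.6177
F = (S − I)·e^(rT) = (527.55 − 17.6177) · e^(0.0860·24/12)
= 509.9323 · e^0.172000 = 509.9323 × 1.187678 = kr 605.64

kr 605.64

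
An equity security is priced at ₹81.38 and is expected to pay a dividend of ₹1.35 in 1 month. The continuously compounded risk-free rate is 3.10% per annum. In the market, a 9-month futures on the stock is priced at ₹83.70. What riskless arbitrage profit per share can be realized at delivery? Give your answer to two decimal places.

PV(dividends) I = 1.35·e^(−0.0310·1/12) = 1.3465
Fair futures F* = (S − I)·e^(rT) = (81.38 − 1.3465)·e^0.023250 = 80.0335 × 1.023522 = 81.9160
Market ₹83.70 > fair 81.9160: forward overpriced → cash-and-carry (borrow at r, buy the stock and collect the dividends, short the forward).
Profit at T = |F_mkt − F*| = |83.70 − 81.9160| = ₹1.78 per share

₹1.78 per share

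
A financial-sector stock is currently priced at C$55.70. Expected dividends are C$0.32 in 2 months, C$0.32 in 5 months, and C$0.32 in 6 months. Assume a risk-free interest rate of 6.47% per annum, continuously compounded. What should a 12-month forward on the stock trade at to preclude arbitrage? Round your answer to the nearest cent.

C$58.42

PV(dividends) I = 0.32·e^(−0.0647·2/12) + 0.32·e^(−0.0647·5/12) + 0.32·e^(−0.0647·6/12)
I = 0.3166 + 0.3115 + 0.3098 = 0.9379
F = (S − I)·e^(rT) = (55.70 − 0.9379) · e^(0.0647·12/12)
= 54.7621 · e^0.064700 = 54.7621 × 1.066839 = C$58.42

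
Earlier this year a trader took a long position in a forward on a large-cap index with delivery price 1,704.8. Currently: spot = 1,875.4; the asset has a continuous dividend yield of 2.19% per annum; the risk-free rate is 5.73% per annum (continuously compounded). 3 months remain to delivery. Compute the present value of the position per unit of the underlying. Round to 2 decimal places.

184.61

Current fair forward for the remaining 3 months: F = S·e^((r − q)·T), (r − q) = 0.0573 − 0.0219 = 0.0354
F = 1875.4 · e^(0.0354 × 3/12) = 1875.4 × 1.00888928 = 1892.0710
Value of long forward = (F − K)·e^(−rT) = (1892.0710 − 1704.8) · e^(−0.0573·3/12)
= 187.2710 × 0.98577711 = 184.61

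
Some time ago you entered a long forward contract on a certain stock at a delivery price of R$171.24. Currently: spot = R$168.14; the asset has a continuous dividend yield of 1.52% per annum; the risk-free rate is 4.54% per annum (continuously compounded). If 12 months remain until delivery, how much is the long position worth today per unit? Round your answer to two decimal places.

Current fair forward for the remaining 12 months: F = S·e^((r − q)·T), (r − q) = 0.0454 − 0.0152 = 0.0302
F = 168.14 · e^(0.0302 × 12/12) = 168.14 × 1.030661 = 173.2953
Value of long forward = (F − K)·e^(−rT) = (173.2953 − 171.24) · e^(−0.0454·12/12)
= 2.0553 × 0.955615 = 1.96

R$1.96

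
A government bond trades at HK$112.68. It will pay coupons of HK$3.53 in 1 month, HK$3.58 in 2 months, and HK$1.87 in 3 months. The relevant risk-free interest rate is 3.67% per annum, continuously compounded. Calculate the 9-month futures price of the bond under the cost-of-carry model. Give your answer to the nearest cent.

HK$106.65

PV(coupons) I = 3.53·e^(−0.0367·1/12) + 3.58·e^(−0.0367·2/12) + 1.87·e^(−0.0367·3/12)
I = 3.5192 + 3.5582 + 1.8529 = 8.9303
F = (S − I)·e^(rT) = (112.68 − 8.9303) · e^(0.0367·9/12)
= 103.7497 · e^0.027525 = 103.7497 × 1.027907 = HK$106.65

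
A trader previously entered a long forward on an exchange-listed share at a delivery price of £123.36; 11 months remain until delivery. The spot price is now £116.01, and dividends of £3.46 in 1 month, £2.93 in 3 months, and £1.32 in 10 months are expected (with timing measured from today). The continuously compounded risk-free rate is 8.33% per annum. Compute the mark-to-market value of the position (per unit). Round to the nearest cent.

PV(remaining dividends) I = 3.46·e^(−0.0833·1/12) + 2.93·e^(−0.0833·3/12) + 1.32·e^(−0.0833·10/12) = 7.5372
Current forward F = (S − I)·e^(rT) = (116.01 − 7.5372)·e^(0.0833·11/12) = 108.4728 × 1.079349 = 117.0800
Value (long) = (F − K)·e^(−rT) = (117.0800 − 123.36) × 0.926484 = -5.8183
Value = -£5.82

-£5.82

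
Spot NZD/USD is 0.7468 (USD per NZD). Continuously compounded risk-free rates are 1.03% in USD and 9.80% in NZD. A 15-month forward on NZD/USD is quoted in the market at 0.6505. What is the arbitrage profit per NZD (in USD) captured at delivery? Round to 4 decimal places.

0.0188 per NZD (in USD)

Fair forward: F* = S·e^(carry·T), with carry = (r_USD − r_NZD) = 0.0103 − 0.0980 = -0.0877
F* = 0.7468 · e^(-0.0877 × 15/12) = 0.7468 · e^-0.109625 = 0.7468 × 0.896170 = 0.6693
Market 0.6505 < fair 0.6693: forward underpriced → reverse cash-and-carry (short spot, go long the forward).
At maturity, profit = |F_mkt − F*| = |0.6505 − 0.6693| = 0.0188 per NZD (in USD)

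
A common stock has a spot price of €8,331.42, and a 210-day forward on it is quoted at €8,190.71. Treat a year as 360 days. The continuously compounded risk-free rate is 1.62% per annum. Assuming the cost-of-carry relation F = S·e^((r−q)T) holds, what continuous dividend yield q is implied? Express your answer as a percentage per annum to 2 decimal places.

From F = S·e^((r−q)T): (r − q) = ln(F/S)/T
ln(8190.71/8331.42) = ln(0.983111) = -0.017033
(r − q) = -0.017033 / (210/360) = -0.029199
q = r − ln(F/S)/T = 0.0162 + 0.029199 = 0.045399
q = 4.54%

4.54%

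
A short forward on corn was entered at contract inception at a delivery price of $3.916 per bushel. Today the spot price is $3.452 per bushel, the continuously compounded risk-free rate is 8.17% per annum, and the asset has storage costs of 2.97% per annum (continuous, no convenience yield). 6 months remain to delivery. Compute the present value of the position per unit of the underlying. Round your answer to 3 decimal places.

$0.256 per bushel

Current fair forward for the remaining 6 months: F = S·e^((r + u)·T), (r + u) = 0.0817 + 0.0297 = 0.1114
F = 3.452 · e^(0.1114 × 6/12) = 3.452 × 1.057280 = 3.6497
Value of long forward = (F − K)·e^(−rT) = (3.6497 − 3.916) · e^(−0.0817·6/12)
= -0.2663 × 0.959973 = -0.256
Short position value = −(long value) = $0.256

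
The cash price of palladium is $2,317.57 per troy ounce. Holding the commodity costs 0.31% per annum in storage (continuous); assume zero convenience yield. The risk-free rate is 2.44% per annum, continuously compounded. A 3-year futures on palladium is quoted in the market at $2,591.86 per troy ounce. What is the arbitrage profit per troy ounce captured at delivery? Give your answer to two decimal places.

Fair futures: F* = S·e^(carry·T), with carry = (r + u) = 0.0244 + 0.0031 = 0.0275
F* = 2317.57 · e^(0.0275 × 3) = 2317.57 · e^0.08250000 = 2317.57 × 1.08599867 = $2516.8779
Market $2591.86 > fair $2516.8779: forward overpriced → cash-and-carry (buy spot, short the forward).
At maturity, profit = |F_mkt − F*| = |2591.86 − 2516.8779| = $74.98 per troy ounce

$74.98 per troy ounce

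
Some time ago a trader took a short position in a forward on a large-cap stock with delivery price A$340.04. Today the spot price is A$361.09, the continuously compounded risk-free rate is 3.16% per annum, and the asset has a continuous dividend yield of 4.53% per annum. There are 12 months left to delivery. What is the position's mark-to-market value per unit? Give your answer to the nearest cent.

Current fair forward for the remaining 12 months: F = S·e^((r − q)·T), (r − q) = 0.0316 − 0.0453 = -0.0137
F = 361.09 · e^(-0.0137 × 12/12) = 361.09 × 0.986393 = 356.1766
Value of long forward = (F − K)·e^(−rT) = (356.1766 − 340.04) · e^(−0.0316·12/12)
= 16.1366 × 0.968894 = 15.63
Short position value = −(long value) = -A$15.63

-A$15.63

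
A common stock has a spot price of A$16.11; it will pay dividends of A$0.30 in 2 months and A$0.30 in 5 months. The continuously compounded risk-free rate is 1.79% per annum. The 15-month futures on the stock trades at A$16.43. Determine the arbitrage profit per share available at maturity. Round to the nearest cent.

PV(dividends) I = 0.30·e^(−0.0179·2/12) + 0.30·e^(−0.0179·5/12) = 0.5969
Fair futures F* = (S − I)·e^(rT) = (16.11 − 0.5969)·e^0.022375 = 15.5131 × 1.022627 = 15.8641
Market A$16.43 > fair 15.8641: forward overpriced → cash-and-carry (borrow at r, buy the stock and collect the dividends, short the forward).
Profit at T = |F_mkt − F*| = |16.43 − 15.8641| = A$0.57 per share

A$0.57 per share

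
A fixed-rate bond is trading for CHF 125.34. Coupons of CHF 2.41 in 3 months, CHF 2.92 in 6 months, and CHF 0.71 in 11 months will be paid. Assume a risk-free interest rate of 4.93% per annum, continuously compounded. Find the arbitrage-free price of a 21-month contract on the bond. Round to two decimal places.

PV(coupons) I = 2.41·e^(−0.0493·3/12) + 2.92·e^(−0.0493·6/12) + 0.71·e^(−0.0493·11/12)
I = 2.3805 + 2.8489 + 0.6786 = 5.9080
F = (S − I)·e^(rT) = (125.34 − 5.9080) · e^(0.0493·21/12)
= 119.4320 · e^0.086275 = 119.4320 × 1.090106 = CHF 130.19

CHF 130.19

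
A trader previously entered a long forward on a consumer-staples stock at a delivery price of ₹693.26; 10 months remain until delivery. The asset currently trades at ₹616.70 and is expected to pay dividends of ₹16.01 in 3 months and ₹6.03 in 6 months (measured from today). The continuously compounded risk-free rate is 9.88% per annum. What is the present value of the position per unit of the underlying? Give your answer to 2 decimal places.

-₹43.13

PV(remaining dividends) I = 16.01·e^(−0.0988·3/12) + 6.03·e^(−0.0988·6/12) = 21.3588
Current forward F = (S − I)·e^(rT) = (616.70 − 21.3588)·e^(0.0988·10/12) = 595.3412 × 1.085818 = 646.4322
Value (long) = (F − K)·e^(−rT) = (646.4322 − 693.26) × 0.920965 = -43.1268
Value = -₹43.13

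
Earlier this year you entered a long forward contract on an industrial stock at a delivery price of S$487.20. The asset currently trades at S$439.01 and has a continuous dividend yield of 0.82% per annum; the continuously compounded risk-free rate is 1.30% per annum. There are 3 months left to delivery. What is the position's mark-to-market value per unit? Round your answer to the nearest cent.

-S$47.51

Current fair forward for the remaining 3 months: F = S·e^((r − q)·T), (r − q) = 0.0130 − 0.0082 = 0.0048
F = 439.01 · e^(0.0048 × 3/12) = 439.01 × 1.001201 = 439.5373
Value of long forward = (F − K)·e^(−rT) = (439.5373 − 487.20) · e^(−0.0130·3/12)
= -47.6627 × 0.996755 = -47.51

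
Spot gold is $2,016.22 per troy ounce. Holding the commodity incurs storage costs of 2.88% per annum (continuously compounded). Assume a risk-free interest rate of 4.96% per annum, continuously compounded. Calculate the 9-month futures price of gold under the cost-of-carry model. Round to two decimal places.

$2,138.33 per troy ounce

Net carry = r + u − y = 0.0496 + 0.0288 − 0.0000 = 0.0784
F = S·e^((r+u−y)T) = 2016.22 · e^(0.0784 × 9/12) = 2016.22 · e^0.05880000
= 2016.22 × 1.06056311 = $2,138.33 per troy ounce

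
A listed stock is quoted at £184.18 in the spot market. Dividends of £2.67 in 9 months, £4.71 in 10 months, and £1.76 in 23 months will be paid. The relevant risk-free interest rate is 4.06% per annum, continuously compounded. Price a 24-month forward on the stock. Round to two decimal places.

PV(dividends) I = 2.67·e^(−0.0406·9/12) + 4.71·e^(−0.0406·10/12) + 1.76·e^(−0.0406·23/12)
I = 2.5899 + 4.5533 + 1.6282 = 8.7714
F = (S − I)·e^(rT) = (184.18 − 8.7714) · e^(0.0406·24/12)
= 175.4086 · e^0.081200 = 175.4086 × 1.084588 = £190.25

£190.25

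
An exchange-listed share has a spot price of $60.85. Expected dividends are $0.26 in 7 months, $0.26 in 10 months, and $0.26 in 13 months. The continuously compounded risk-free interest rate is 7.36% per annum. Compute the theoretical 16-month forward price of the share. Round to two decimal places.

$66.31

PV(dividends) I = 0.26·e^(−0.0736·7/12) + 0.26·e^(−0.0736·10/12) + 0.26·e^(−0.0736·13/12)
I = 0.2491 + 0.2445 + 0.2401 = 0.7337
F = (S − I)·e^(rT) = (60.85 − 0.7337) · e^(0.0736·16/12)
= 60.1163 · e^0.098133 = 60.1163 × 1.103109 = $66.31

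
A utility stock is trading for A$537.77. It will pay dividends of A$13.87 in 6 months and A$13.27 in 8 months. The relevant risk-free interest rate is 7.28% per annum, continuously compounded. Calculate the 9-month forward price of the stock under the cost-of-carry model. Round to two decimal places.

PV(dividends) I = 13.87·e^(−0.0728·6/12) + 13.27·e^(−0.0728·8/12)
I = 13.3742 + 12.6413 = 26.0155
F = (S − I)·e^(rT) = (537.77 − 26.0155) · e^(0.0728·9/12)
= 511.7545 · e^0.054600 = 511.7545 × 1.056118 = A$540.47

A$540.47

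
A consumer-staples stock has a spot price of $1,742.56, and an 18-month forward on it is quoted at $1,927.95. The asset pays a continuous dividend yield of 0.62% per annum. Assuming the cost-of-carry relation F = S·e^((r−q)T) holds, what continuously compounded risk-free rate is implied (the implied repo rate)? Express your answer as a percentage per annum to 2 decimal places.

7.36%

From F = S·e^((r−q)T): (r − q) = ln(F/S)/T
ln(1927.95/1742.56) = ln(1.106389) = 0.101102
(r − q) = 0.101102 / (18/12) = 0.067401
r = ln(F/S)/T + q = 0.067401 + 0.0062 = 0.073601
r = 7.36%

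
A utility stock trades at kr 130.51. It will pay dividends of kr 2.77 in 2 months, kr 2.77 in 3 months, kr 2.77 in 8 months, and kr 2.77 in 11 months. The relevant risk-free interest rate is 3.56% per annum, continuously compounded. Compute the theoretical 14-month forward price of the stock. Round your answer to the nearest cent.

PV(dividends) I = 2.77·e^(−0.0356·2/12) + 2.77·e^(−0.0356·3/12) + 2.77·e^(−0.0356·8/12) + 2.77·e^(−0.0356·11/12)
I = 2.7536 + 2.7455 + 2.7050 + 2.6811 = 10.8852
F = (S − I)·e^(rT) = (130.51 − 10.8852) · e^(0.0356·14/12)
= 119.6248 · e^0.041533 = 119.6248 × 1.042408 = kr 124.70

kr 124.70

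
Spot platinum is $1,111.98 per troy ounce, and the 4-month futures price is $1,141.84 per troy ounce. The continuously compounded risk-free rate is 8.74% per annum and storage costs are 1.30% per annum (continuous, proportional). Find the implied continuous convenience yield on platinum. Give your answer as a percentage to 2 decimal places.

2.09%

F = S·e^((r+u−y)T) ⇒ (r+u−y) = ln(F/S)/T
ln(1141.84/1111.98) = 0.026499; /T ⇒ 0.079497
y = r + u − ln(F/S)/T = 0.0874 + 0.0130 − 0.079497 = 0.020903
y = 2.09%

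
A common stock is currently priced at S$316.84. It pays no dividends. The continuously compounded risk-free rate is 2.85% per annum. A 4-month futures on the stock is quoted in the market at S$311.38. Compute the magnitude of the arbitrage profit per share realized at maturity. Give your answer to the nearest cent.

Fair futures: F* = S·e^(carry·T), with carry = r = 0.0285
F* = 316.84 · e^(0.0285 × 4/12) = 316.84 · e^0.009500 = 316.84 × 1.009545 = S$319.8642
Market S$311.38 < fair S$319.8642: forward underpriced → reverse cash-and-carry (short spot, go long the forward).
At maturity, profit = |F_mkt − F*| = |311.38 − 319.8642| = S$8.48 per share

S$8.48 per share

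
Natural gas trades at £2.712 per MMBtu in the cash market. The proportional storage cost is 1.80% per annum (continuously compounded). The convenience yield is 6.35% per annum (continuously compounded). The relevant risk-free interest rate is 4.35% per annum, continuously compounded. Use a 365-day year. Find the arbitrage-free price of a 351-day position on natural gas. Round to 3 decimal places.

£2.707 per MMBtu

Net carry = r + u − y = 0.0435 + 0.0180 − 0.0635 = -0.0020
F = S·e^((r+u−y)T) = 2.712 · e^(-0.0020 × 351/365) = 2.712 · e^-0.001923
= 2.712 × 0.998079 = £2.707 per MMBtu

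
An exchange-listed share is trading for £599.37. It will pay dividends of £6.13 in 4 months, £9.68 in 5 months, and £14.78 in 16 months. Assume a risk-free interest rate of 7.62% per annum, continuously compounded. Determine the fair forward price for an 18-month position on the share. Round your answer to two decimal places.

£639.76

PV(dividends) I = 6.13·e^(−0.0762·4/12) + 9.68·e^(−0.0762·5/12) + 14.78·e^(−0.0762·16/12)
I = 5.9763 + 9.3775 + 13.3521 = 28.7059
F = (S − I)·e^(rT) = (599.37 − 28.7059) · e^(0.0762·18/12)
= 570.6641 · e^0.114300 = 570.6641 × 1.121088 = £639.76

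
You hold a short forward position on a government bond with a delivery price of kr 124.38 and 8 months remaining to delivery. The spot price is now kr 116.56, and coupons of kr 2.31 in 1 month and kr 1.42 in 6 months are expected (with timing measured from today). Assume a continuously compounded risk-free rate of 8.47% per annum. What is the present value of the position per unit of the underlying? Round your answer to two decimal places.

PV(remaining coupons) I = 2.31·e^(−0.0847·1/12) + 1.42·e^(−0.0847·6/12) = 3.6549
Current forward F = (S − I)·e^(rT) = (116.56 − 3.6549)·e^(0.0847·8/12) = 112.9051 × 1.058091 = 119.4639
Value (long) = (F − K)·e^(−rT) = (119.4639 − 124.38) × 0.945098 = -4.6462
Short position value = −(long value) = kr 4.65

kr 4.65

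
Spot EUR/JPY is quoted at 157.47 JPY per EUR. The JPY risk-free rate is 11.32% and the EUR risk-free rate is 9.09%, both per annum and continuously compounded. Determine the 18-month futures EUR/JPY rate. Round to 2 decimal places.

F = S·e^((r_JPY − r_EUR)T) = 157.47 · e^((0.1132 − 0.0909) × 18/12)
= 157.47 · e^0.033450 = 157.47 × 1.034016
F = 162.83 JPY per EUR

162.83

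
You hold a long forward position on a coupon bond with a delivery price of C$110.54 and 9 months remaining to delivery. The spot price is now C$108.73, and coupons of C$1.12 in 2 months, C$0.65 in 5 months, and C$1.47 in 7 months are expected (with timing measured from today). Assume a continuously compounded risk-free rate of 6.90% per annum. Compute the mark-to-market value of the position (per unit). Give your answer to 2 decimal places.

C$0.61

PV(remaining coupons) I = 1.12·e^(−0.0690·2/12) + 0.65·e^(−0.0690·5/12) + 1.47·e^(−0.0690·7/12) = 3.1508
Current forward F = (S − I)·e^(rT) = (108.73 − 3.1508)·e^(0.0690·9/12) = 105.5792 × 1.053112 = 111.1867
Value (long) = (F − K)·e^(−rT) = (111.1867 − 110.54) × 0.949566 = 0.6141
Value = C$0.61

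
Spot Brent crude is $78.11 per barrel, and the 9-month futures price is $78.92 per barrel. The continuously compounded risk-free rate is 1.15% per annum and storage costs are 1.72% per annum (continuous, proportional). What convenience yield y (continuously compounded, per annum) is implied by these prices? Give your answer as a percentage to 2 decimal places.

1.49%

F = S·e^((r+u−y)T) ⇒ (r+u−y) = ln(F/S)/T
ln(78.92/78.11) = 0.010317; /T ⇒ 0.013756
y = r + u − ln(F/S)/T = 0.0115 + 0.0172 − 0.013756 = 0.014944
y = 1.49%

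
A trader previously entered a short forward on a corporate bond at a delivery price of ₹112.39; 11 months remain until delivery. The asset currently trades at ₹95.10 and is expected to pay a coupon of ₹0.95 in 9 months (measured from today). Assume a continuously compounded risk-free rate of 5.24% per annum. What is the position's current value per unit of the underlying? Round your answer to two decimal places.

PV(remaining coupons) I = 0.95·e^(−0.0524·9/12) = 0.9134
Current forward F = (S − I)·e^(rT) = (95.10 − 0.9134)·e^(0.0524·11/12) = 94.1866 × 1.049206 = 98.8211
Value (long) = (F − K)·e^(−rT) = (98.8211 − 112.39) × 0.953102 = -12.9325
Short position value = −(long value) = ₹12.93

₹12.93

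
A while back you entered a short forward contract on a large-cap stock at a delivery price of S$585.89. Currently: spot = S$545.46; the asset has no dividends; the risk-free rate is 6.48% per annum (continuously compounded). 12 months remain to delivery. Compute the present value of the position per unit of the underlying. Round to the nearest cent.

Current fair forward for the remaining 12 months: F = S·e^(r·T), r = 0.0648
F = 545.46 · e^(0.0648 × 12/12) = 545.46 × 1.066946 = 581.9764
Value of long forward = (F − K)·e^(−rT) = (581.9764 − 585.89) · e^(−0.0648·12/12)
= -3.9136 × 0.937255 = -3.67
Short position value = −(long value) = S$3.67

S$3.67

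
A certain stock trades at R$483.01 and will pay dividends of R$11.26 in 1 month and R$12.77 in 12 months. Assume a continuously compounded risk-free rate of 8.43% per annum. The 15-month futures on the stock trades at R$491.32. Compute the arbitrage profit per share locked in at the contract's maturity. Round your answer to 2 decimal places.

PV(dividends) I = 11.26·e^(−0.0843·1/12) + 12.77·e^(−0.0843·12/12) = 22.9188
Fair futures F* = (S − I)·e^(rT) = (483.01 − 22.9188)·e^0.105375 = 460.0912 × 1.111127 = 511.2198
Market R$491.32 < fair 511.2198: forward underpriced → reverse cash-and-carry (short the stock, invest proceeds at r, pay the dividends, go long the forward).
Profit at T = |F_mkt − F*| = |491.32 − 511.2198| = R$19.90 per share

R$19.90 per share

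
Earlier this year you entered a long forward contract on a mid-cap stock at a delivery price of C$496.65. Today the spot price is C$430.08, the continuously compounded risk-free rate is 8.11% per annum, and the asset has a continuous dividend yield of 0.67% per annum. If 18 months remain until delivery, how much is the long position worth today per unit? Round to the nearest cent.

Current fair forward for the remaining 18 months: F = S·e^((r − q)·T), (r − q) = 0.0811 − 0.0067 = 0.0744
F = 430.08 · e^(0.0744 × 18/12) = 430.08 × 1.118066 = 480.8578
Value of long forward = (F − K)·e^(−rT) = (480.8578 − 496.65) · e^(−0.0811·18/12)
= -15.7922 × 0.885458 = -13.98

-C$13.98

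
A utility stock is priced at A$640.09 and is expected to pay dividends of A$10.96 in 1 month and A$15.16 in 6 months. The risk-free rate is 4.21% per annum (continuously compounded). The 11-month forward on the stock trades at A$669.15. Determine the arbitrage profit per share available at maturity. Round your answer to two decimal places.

A$30.65 per share

PV(dividends) I = 10.96·e^(−0.0421·1/12) + 15.16·e^(−0.0421·6/12) = 25.7658
Fair forward F* = (S − I)·e^(rT) = (640.09 − 25.7658)·e^0.038592 = 614.3242 × 1.039346 = 638.4954
Market A$669.15 > fair 638.4954: forward overpriced → cash-and-carry (borrow at r, buy the stock and collect the dividends, short the forward).
Profit at T = |F_mkt − F*| = |669.15 − 638.4954| = A$30.65 per share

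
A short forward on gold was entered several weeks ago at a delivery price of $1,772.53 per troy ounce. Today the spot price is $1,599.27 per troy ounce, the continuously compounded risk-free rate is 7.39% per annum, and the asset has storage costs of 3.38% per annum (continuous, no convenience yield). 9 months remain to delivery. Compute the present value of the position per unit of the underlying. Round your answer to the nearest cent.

$36.63 per troy ounce

Current fair forward for the remaining 9 months: F = S·e^((r + u)·T), (r + u) = 0.0739 + 0.0338 = 0.1077
F = 1599.27 · e^(0.1077 × 9/12) = 1599.27 × 1.08412694 = 1733.8117
Value of long forward = (F − K)·e^(−rT) = (1733.8117 − 1772.53) · e^(−0.0739·9/12)
= -38.7183 × 0.94608298 = -36.63
Short position value = −(long value) = $36.63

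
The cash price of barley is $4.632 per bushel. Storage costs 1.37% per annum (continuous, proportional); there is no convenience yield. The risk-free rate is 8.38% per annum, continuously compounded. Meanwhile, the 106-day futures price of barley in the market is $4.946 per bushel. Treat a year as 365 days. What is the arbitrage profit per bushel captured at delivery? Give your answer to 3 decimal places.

Fair futures: F* = S·e^(carry·T), with carry = (r + u) = 0.0838 + 0.0137 = 0.0975
F* = 4.632 · e^(0.0975 × 106/365) = 4.632 · e^0.028315 = 4.632 × 1.028720 = $4.7650
Market $4.946 > fair $4.7650: forward overpriced → cash-and-carry (buy spot, short the forward).
At maturity, profit = |F_mkt − F*| = |4.946 − 4.7650| = $0.181 per bushel

$0.181 per bushel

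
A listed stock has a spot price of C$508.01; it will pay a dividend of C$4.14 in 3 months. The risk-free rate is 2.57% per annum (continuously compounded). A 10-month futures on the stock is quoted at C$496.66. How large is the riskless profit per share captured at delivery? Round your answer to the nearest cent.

PV(dividends) I = 4.14·e^(−0.0257·3/12) = 4.1135
Fair futures F* = (S − I)·e^(rT) = (508.01 − 4.1135)·e^0.021417 = 503.8965 × 1.021648 = 514.8049
Market C$496.66 < fair 514.8049: forward underpriced → reverse cash-and-carry (short the stock, invest proceeds at r, pay the dividends, go long the forward).
Profit at T = |F_mkt − F*| = |496.66 − 514.8049| = C$18.14 per share

C$18.14 per share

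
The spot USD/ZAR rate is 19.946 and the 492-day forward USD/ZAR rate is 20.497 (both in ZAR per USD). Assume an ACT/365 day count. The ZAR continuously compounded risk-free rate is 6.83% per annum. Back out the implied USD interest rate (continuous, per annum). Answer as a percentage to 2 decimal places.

4.81%

F = S·e^((r_ZAR − r_USD)T) ⇒ r_USD = r_ZAR − ln(F/S)/T
ln(20.497/19.946) = 0.027250; /(492/365) = 0.020216
r_USD = 0.0683 − 0.020216 = 0.048084
r_USD = 4.81%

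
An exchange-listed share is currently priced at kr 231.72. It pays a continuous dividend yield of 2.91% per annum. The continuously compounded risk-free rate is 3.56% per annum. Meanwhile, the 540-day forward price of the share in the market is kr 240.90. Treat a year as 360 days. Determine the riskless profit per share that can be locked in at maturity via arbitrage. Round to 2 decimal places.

Fair forward: F* = S·e^(carry·T), with carry = (r − q) = 0.0356 − 0.0291 = 0.0065
F* = 231.72 · e^(0.0065 × 540/360) = 231.72 · e^0.009750 = 231.72 × 1.009798 = kr 233.9904
Market kr 240.90 > fair kr 233.9904: forward overpriced → cash-and-carry (buy spot, short the forward).
At maturity, profit = |F_mkt − F*| = |240.90 − 233.9904| = kr 6.91 per share

kr 6.91 per share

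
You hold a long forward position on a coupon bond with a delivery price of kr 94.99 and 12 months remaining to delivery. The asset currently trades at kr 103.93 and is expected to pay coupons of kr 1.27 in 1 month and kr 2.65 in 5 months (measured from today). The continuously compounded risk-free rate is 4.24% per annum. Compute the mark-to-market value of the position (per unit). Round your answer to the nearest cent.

kr 9.01

PV(remaining coupons) I = 1.27·e^(−0.0424·1/12) + 2.65·e^(−0.0424·5/12) = 3.8691
Current forward F = (S − I)·e^(rT) = (103.93 − 3.8691)·e^(0.0424·12/12) = 100.0609 × 1.043312 = 104.3947
Value (long) = (F − K)·e^(−rT) = (104.3947 − 94.99) × 0.958486 = 9.0143
Value = kr 9.01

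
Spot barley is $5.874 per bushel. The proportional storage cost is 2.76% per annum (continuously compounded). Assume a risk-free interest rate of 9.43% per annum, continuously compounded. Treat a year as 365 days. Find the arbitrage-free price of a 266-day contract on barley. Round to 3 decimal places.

$6.420 per bushel

Net carry = r + u − y = 0.0943 + 0.0276 − 0.0000 = 0.1219
F = S·e^((r+u−y)T) = 5.874 · e^(0.1219 × 266/365) = 5.874 · e^0.088837
= 5.874 × 1.092902 = $6.420 per bushel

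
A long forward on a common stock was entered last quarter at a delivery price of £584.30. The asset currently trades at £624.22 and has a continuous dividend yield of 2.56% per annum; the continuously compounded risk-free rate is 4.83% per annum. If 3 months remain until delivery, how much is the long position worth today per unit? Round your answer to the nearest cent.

£42.95

Current fair forward for the remaining 3 months: F = S·e^((r − q)·T), (r − q) = 0.0483 − 0.0256 = 0.0227
F = 624.22 · e^(0.0227 × 3/12) = 624.22 × 1.005691 = 627.7724
Value of long forward = (F − K)·e^(−rT) = (627.7724 − 584.30) · e^(−0.0483·3/12)
= 43.4724 × 0.987998 = 42.95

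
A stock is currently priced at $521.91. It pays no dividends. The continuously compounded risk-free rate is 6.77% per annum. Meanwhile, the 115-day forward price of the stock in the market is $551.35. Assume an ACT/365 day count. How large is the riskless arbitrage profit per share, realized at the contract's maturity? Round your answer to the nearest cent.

Fair forward: F* = S·e^(carry·T), with carry = r = 0.0677
F* = 521.91 · e^(0.0677 × 115/365) = 521.91 · e^0.021330 = 521.91 × 1.021559 = $533.1619
Market $551.35 > fair $533.1619: forward overpriced → cash-and-carry (buy spot, short the forward).
At maturity, profit = |F_mkt − F*| = |551.35 − 533.1619| = $18.19 per share

$18.19 per share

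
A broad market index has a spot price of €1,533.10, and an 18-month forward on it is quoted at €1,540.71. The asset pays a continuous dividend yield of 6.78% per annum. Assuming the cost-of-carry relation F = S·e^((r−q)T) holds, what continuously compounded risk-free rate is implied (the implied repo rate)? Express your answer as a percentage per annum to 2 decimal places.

From F = S·e^((r−q)T): (r − q) = ln(F/S)/T
ln(1540.71/1533.10) = ln(1.004964) = 0.004952
(r − q) = 0.004952 / (18/12) = 0.003301
r = ln(F/S)/T + q = 0.003301 + 0.0678 = 0.071101
r = 7.11%

7.11%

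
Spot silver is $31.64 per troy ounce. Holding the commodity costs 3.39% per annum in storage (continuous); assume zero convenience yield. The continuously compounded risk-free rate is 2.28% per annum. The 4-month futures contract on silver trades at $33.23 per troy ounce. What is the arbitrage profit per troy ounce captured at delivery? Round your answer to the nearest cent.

Fair futures: F* = S·e^(carry·T), with carry = (r + u) = 0.0228 + 0.0339 = 0.0567
F* = 31.64 · e^(0.0567 × 4/12) = 31.64 · e^0.018900 = 31.64 × 1.019080 = $32.2437
Market $33.23 > fair $32.2437: forward overpriced → cash-and-carry (buy spot, short the forward).
At maturity, profit = |F_mkt − F*| = |33.23 − 32.2437| = $0.99 per troy ounce

$0.99 per troy ounce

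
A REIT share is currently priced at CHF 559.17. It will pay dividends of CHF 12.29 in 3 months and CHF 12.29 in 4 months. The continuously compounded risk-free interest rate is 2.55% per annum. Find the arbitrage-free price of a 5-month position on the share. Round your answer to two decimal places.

CHF 540.48

PV(dividends) I = 12.29·e^(−0.0255·3/12) + 12.29·e^(−0.0255·4/12)
I = 12.2119 + 12.1860 = 24.3979
F = (S − I)·e^(rT) = (559.17 − 24.3979) · e^(0.0255·5/12)
= 534.7721 · e^0.010625 = 534.7721 × 1.010682 = CHF 540.48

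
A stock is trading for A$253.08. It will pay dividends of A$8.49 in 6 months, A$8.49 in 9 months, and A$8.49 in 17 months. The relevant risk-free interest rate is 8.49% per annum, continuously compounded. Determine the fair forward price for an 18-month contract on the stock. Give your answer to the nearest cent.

A$260.61

PV(dividends) I = 8.49·e^(−0.0849·6/12) + 8.49·e^(−0.0849·9/12) + 8.49·e^(−0.0849·17/12)
I = 8.1371 + 7.9663 + 7.5279 = 23.6313
F = (S − I)·e^(rT) = (253.08 − 23.6313) · e^(0.0849·18/12)
= 229.4487 · e^0.127350 = 229.4487 × 1.135814 = A$260.61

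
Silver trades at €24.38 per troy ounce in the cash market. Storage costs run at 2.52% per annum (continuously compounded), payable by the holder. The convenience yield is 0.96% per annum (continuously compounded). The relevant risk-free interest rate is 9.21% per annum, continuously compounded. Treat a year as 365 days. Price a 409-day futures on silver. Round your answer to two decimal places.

Net carry = r + u − y = 0.0921 + 0.0252 − 0.0096 = 0.1077
F = S·e^((r+u−y)T) = 24.38 · e^(0.1077 × 409/365) = 24.38 · e^0.120683
= 24.38 × 1.128267 = €27.51 per troy ounce

€27.51 per troy ounce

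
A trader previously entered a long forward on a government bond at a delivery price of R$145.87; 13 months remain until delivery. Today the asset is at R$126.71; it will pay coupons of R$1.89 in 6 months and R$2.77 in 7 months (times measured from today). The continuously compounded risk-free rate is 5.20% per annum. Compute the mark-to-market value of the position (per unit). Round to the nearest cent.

-R$15.70

PV(remaining coupons) I = 1.89·e^(−0.0520·6/12) + 2.77·e^(−0.0520·7/12) = 4.5287
Current forward F = (S − I)·e^(rT) = (126.71 − 4.5287)·e^(0.0520·13/12) = 122.1813 × 1.057950 = 129.2617
Value (long) = (F − K)·e^(−rT) = (129.2617 − 145.87) × 0.945224 = -15.6986
Value = -R$15.70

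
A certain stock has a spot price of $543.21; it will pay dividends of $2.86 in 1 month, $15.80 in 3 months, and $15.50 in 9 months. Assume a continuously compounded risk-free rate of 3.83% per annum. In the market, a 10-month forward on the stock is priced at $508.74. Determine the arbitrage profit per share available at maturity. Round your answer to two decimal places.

$17.44 per share

PV(dividends) I = 2.86·e^(−0.0383·1/12) + 15.80·e^(−0.0383·3/12) + 15.50·e^(−0.0383·9/12) = 33.5614
Fair forward F* = (S − I)·e^(rT) = (543.21 − 33.5614)·e^0.031917 = 509.6486 × 1.032432 = 526.1775
Market $508.74 < fair 526.1775: forward underpriced → reverse cash-and-carry (short the stock, invest proceeds at r, pay the dividends, go long the forward).
Profit at T = |F_mkt − F*| = |508.74 − 526.1775| = $17.44 per share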